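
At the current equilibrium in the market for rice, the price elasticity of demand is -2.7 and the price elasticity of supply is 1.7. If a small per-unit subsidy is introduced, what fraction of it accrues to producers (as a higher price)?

For a small subsidy around the equilibrium, the benefit split depends on the relative slopes, which at a point are proportional to the elasticities.
Buyer share = εs/(εs + |εd|) = 1.7/(1.7 + 2.7) = 17/44; seller share = |εd|/(εs + |εd|) = 27/44.
So producers capture 27/44 of the subsidy.

Producer share = 27/44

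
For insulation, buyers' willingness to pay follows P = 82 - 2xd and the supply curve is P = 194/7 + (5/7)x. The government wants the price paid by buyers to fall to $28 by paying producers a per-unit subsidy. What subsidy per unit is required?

Required subsidy s = $19 per unit

At a buyer price of 28, quantity demanded is 41 − 0.5·28 = 27.
Sellers supply 27 only when they receive Ps = 194/7 + (5/7)·27 = 47.
s = Ps − Pb = 47 − 28 = 19.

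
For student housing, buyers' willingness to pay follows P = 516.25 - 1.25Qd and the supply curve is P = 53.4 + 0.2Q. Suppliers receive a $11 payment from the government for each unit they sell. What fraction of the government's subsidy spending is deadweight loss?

DWL / government spending = 110/9477

Pre-subsidy: 516.25 - 1.25Q = 53.4 + 0.2Q gives Q* = 9257/29 and P* = 3400/29.
With the subsidy, sellers receive Ps = Pb + 11 for each unit, where Pb is the price buyers pay.
On the curves, Pb = 516.25 - 1.25Q and Ps = 53.4 + 0.2Q; the wedge Ps − Pb = 11 gives 53.4 + 0.2Q − (516.25 - 1.25Q) = 11, so Q' = 9477/29.
Then Pb = 516.25 − 1.25·(9477/29) = 3125/29 and Ps = 53.4 + 0.2·(9477/29) = 3444/29.
ΔCS = ½(9257/29 + 9477/29)(3400/29 − 3125/29) = 88825/29; ΔPS = ½(9257/29 + 9477/29)(3444/29 − 3400/29) = 14212/29.
Government spending = 11 × 9477/29 = 104247/29.
DWL = ½ × 11 × (9477/29 − 9257/29) = 1210/29; fraction = (1210/29) / (104247/29) = 110/9477.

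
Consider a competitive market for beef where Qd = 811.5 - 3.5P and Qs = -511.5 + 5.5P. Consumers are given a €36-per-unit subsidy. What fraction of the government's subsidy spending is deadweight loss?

Pre-subsidy: 811.5 - 3.5P = -511.5 + 5.5P gives P* = 147, Q* = 297.
With the rebate, buyers effectively pay Pb = Ps − 36, where Ps is the price sellers receive.
Demand in terms of Ps becomes Qd = 811.5 − 3.5(Ps − 36) = 937.5 - 3.5Ps. Setting this equal to supply: 937.5 - 3.5Ps = -511.5 + 5.5Ps, so Ps = 161.
Buyers pay Pb = 161 − 36 = 125; Q' = -511.5 + 5.5·161 = 374.
ΔCS = ½(297 + 374)(147 − 125) = 7381; ΔPS = ½(297 + 374)(161 − 147) = 4697.
Government spending = 36 × 374 = 13464.
DWL = ½ × 36 × (374 − 297) = 1386; fraction = 1386 / 13464 = 7/68.

DWL / government spending = 7/68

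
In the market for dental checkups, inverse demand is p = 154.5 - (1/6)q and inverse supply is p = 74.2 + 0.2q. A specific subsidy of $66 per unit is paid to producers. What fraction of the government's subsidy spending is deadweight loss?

Pre-subsidy: 154.5 - (1/6)q = 74.2 + 0.2q gives q* = 219 and p* = 118.
With the subsidy, sellers receive ps = pb + 66 for each unit, where pb is the price buyers pay.
On the curves, pb = 154.5 - (1/6)q and ps = 74.2 + 0.2q; the wedge ps − pb = 66 gives 74.2 + 0.2q − (154.5 - (1/6)q) = 66, so q' = 399.
Then pb = 154.5 − (1/6)·399 = 88 and ps = 74.2 + 0.2·399 = 154.
ΔCS = ½(219 + 399)(118 − 88) = 9270; ΔPS = ½(219 + 399)(154 − 118) = 11124.
Government spending = 66 × 399 = 26334.
DWL = ½ × 66 × (399 − 219) = 5940; fraction = 5940 / 26334 = 30/133.

DWL / government spending = 30/133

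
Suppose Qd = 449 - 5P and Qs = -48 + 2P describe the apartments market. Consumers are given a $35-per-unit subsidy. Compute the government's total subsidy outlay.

Government cost = $5040

Pre-subsidy: 449 - 5P = -48 + 2P gives P* = 71, Q* = 94.
With the rebate, buyers effectively pay Pb = Ps − 35, where Ps is the price sellers receive.
Demand in terms of Ps becomes Qd = 449 − 5(Ps − 35) = 624 - 5Ps. Setting this equal to supply: 624 - 5Ps = -48 + 2Ps, so Ps = 96.
Buyers pay Pb = 96 − 35 = 61; Q' = -48 + 2·96 = 144.
Government outlay = subsidy × quantity = 35 × 144 = 5040.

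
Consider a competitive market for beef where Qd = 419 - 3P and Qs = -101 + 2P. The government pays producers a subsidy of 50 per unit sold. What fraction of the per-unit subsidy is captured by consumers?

Pre-subsidy: 419 - 3P = -101 + 2P gives P* = 104, Q* = 107.
With the subsidy, sellers receive Ps = Pb + 50 for each unit, where Pb is the price buyers pay.
Supply in terms of Pb becomes Qs = -101 + 2(Pb + 50) = -1 + 2Pb. Setting this equal to demand: 419 - 3Pb = -1 + 2Pb, so Pb = 84.
Sellers receive Ps = 84 + 50 = 134; Q' = 419 − 3·84 = 167.
Buyers' price falls by P* − Pb = 104 − 84 = 20; sellers' price rises by Ps − P* = 134 − 104 = 30.
So consumers capture 20/50 = 0.4 of each unit of subsidy.

Consumer share = 0.4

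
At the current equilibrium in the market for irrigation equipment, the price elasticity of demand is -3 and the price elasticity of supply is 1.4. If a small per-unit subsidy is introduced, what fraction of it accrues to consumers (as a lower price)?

For a small subsidy around the equilibrium, the benefit split depends on the relative slopes, which at a point are proportional to the elasticities.
Buyer share = εs/(εs + |εd|) = 1.4/(1.4 + 3) = 7/22; seller share = |εd|/(εs + |εd|) = 15/22.

Consumer share = 7/22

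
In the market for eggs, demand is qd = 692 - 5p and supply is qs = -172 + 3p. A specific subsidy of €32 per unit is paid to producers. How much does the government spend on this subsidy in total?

Pre-subsidy: 692 - 5p = -172 + 3p gives p* = 108, q* = 152.
With the subsidy, sellers receive ps = pb + 32 for each unit, where pb is the price buyers pay.
Supply in terms of pb becomes qs = -172 + 3(pb + 32) = -76 + 3pb. Setting this equal to demand: 692 - 5pb = -76 + 3pb, so pb = 96.
Sellers receive ps = 96 + 32 = 128; q' = 692 − 5·96 = 212.
Government outlay = subsidy × quantity = 32 × 212 = 6784.

Government cost = €6784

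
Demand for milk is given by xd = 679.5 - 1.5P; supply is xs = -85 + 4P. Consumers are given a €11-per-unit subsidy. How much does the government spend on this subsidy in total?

Pre-subsidy: 679.5 - 1.5P = -85 + 4P gives P* = 139, x* = 471.
With the rebate, buyers effectively pay Pb = Ps − 11, where Ps is the price sellers receive.
Demand in terms of Ps becomes xd = 679.5 − 1.5(Ps − 11) = 696 - 1.5Ps. Setting this equal to supply: 696 - 1.5Ps = -85 + 4Ps, so Ps = 142.
Buyers pay Pb = 142 − 11 = 131; x' = -85 + 4·142 = 483.
Government outlay = subsidy × quantity = 11 × 483 = 5313.

Government cost = €5313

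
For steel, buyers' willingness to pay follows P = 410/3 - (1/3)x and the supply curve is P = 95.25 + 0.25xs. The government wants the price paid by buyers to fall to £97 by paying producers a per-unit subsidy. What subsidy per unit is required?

At a buyer price of 97, quantity demanded is 410 − 3·97 = 119.
Sellers supply 119 only when they receive Ps = 95.25 + 0.25·119 = 125.
s = Ps − Pb = 125 − 97 = 28.

Required subsidy s = £28 per unit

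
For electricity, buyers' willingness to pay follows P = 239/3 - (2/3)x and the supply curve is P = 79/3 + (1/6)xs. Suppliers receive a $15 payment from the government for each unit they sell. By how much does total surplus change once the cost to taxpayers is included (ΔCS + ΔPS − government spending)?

Pre-subsidy: 239/3 - (2/3)x = 79/3 + (1/6)x gives x* = 64 and P* = 37.
With the subsidy, sellers receive Ps = Pb + 15 for each unit, where Pb is the price buyers pay.
On the curves, Pb = 239/3 - (2/3)x and Ps = 79/3 + (1/6)x; the wedge Ps − Pb = 15 gives 79/3 + (1/6)x − (239/3 - (2/3)x) = 15, so x' = 82.
Then Pb = 239/3 − (2/3)·82 = 25 and Ps = 79/3 + (1/6)·82 = 40.
ΔCS = ½(64 + 82)(37 − 25) = 876; ΔPS = ½(64 + 82)(40 − 37) = 219.
Government spending = 15 × 82 = 1230.
Net change = 876 + 219 − 1230 = -135. The loss equals the DWL triangle ½·15·18.

Net change in total surplus = -$135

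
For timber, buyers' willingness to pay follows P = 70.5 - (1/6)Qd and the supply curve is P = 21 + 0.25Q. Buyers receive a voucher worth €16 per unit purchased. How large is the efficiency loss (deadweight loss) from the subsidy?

Deadweight loss = €307.2

Pre-subsidy: 70.5 - (1/6)Q = 21 + 0.25Q gives Q* = 118.8 and P* = 50.7.
With the rebate, buyers effectively pay Pb = Ps − 16, where Ps is the price sellers receive.
On the curves, Pb = 70.5 - (1/6)Q and Ps = 21 + 0.25Q; the wedge Ps − Pb = 16 gives 21 + 0.25Q − (70.5 - (1/6)Q) = 16, so Q' = 157.2.
Then Pb = 70.5 − (1/6)·157.2 = 44.3 and Ps = 21 + 0.25·157.2 = 60.3.
The subsidy expands output by 157.2 − 118.8 = 38.4 past the efficient level; on those units the gap between marginal cost and willingness to pay runs from 0 up to 16.
DWL = ½ × 16 × 38.4 = 307.2.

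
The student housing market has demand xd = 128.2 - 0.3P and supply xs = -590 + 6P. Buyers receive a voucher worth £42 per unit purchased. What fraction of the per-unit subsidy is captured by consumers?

Pre-subsidy: 128.2 - 0.3P = -590 + 6P gives P* = 114, x* = 94.
With the rebate, buyers effectively pay Pb = Ps − 42, where Ps is the price sellers receive.
Demand in terms of Ps becomes xd = 128.2 − 0.3(Ps − 42) = 140.8 - 0.3Ps. Setting this equal to supply: 140.8 - 0.3Ps = -590 + 6Ps, so Ps = 116.
Buyers pay Pb = 116 − 42 = 74; x' = -590 + 6·116 = 106.
Buyers' price falls by P* − Pb = 114 − 74 = 40; sellers' price rises by Ps − P* = 116 − 114 = 2.
So consumers capture 40/42 = 20/21 of each unit of subsidy.

Consumer share = 20/21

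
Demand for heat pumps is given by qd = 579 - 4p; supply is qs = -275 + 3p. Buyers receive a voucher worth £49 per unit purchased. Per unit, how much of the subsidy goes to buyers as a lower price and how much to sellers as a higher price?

Buyers gain £21 per unit; sellers gain £28 per unit

Pre-subsidy: 579 - 4p = -275 + 3p gives p* = 122, q* = 91.
With the rebate, buyers effectively pay pb = ps − 49, where ps is the price sellers receive.
Demand in terms of ps becomes qd = 579 − 4(ps − 49) = 775 - 4ps. Setting this equal to supply: 775 - 4ps = -275 + 3ps, so ps = 150.
Buyers pay pb = 150 − 49 = 101; q' = -275 + 3·150 = 175.
Buyers' price falls by p* − pb = 122 − 101 = 21; sellers' price rises by ps − p* = 150 − 122 = 28.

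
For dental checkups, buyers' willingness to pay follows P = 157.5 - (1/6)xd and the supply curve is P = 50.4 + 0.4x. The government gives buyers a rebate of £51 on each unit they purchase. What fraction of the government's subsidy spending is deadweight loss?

DWL / government spending = 5/31

Pre-subsidy: 157.5 - (1/6)x = 50.4 + 0.4x gives x* = 189 and P* = 126.
With the rebate, buyers effectively pay Pb = Ps − 51, where Ps is the price sellers receive.
On the curves, Pb = 157.5 - (1/6)x and Ps = 50.4 + 0.4x; the wedge Ps − Pb = 51 gives 50.4 + 0.4x − (157.5 - (1/6)x) = 51, so x' = 279.
Then Pb = 157.5 − (1/6)·279 = 111 and Ps = 50.4 + 0.4·279 = 162.
ΔCS = ½(189 + 279)(126 − 111) = 3510; ΔPS = ½(189 + 279)(162 − 126) = 8424.
Government spending = 51 × 279 = 14229.
DWL = ½ × 51 × (279 − 189) = 2295; fraction = 2295 / 14229 = 5/31.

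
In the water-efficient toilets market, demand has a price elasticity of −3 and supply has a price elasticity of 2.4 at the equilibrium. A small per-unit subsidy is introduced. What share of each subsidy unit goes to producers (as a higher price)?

For a small subsidy around the equilibrium, the benefit split depends on the relative slopes, which at a point are proportional to the elasticities.
Buyer share = εs/(εs + |εd|) = 2.4/(2.4 + 3) = 4/9; seller share = |εd|/(εs + |εd|) = 5/9.
So producers capture 5/9 of the subsidy.

Producer share = 5/9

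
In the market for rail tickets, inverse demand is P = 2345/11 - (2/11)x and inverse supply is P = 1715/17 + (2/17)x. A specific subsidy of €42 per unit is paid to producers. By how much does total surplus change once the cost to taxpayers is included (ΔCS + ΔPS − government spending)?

Net change in total surplus = -€2945.25

Pre-subsidy: 2345/11 - (2/11)x = 1715/17 + (2/17)x gives x* = 375 and P* = 145.
With the subsidy, sellers receive Ps = Pb + 42 for each unit, where Pb is the price buyers pay.
On the curves, Pb = 2345/11 - (2/11)x and Ps = 1715/17 + (2/17)x; the wedge Ps − Pb = 42 gives 1715/17 + (2/17)x − (2345/11 - (2/11)x) = 42, so x' = 515.25.
Then Pb = 2345/11 − (2/11)·515.25 = 119.5 and Ps = 1715/17 + (2/17)·515.25 = 161.5.
ΔCS = ½(375 + 515.25)(145 − 119.5) = 11350.6875; ΔPS = ½(375 + 515.25)(161.5 − 145) = 7344.5625.
Government spending = 42 × 515.25 = 21640.5.
Net change = 11350.6875 + 7344.5625 − 21640.5 = -2945.25. The loss equals the DWL triangle ½·42·140.25.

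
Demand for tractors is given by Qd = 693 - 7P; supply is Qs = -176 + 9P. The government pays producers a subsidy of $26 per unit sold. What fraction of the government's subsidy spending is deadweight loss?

DWL / government spending = 9/73

Pre-subsidy: 693 - 7P = -176 + 9P gives P* = 54.3125, Q* = 312.8125.
With the subsidy, sellers receive Ps = Pb + 26 for each unit, where Pb is the price buyers pay.
Supply in terms of Pb becomes Qs = -176 + 9(Pb + 26) = 58 + 9Pb. Setting this equal to demand: 693 - 7Pb = 58 + 9Pb, so Pb = 39.6875.
Sellers receive Ps = 39.6875 + 26 = 65.6875; Q' = 693 − 7·39.6875 = 415.1875.
ΔCS = ½(312.8125 + 415.1875)(54.3125 − 39.6875) = 5323.5; ΔPS = ½(312.8125 + 415.1875)(65.6875 − 54.3125) = 4140.5.
Government spending = 26 × 415.1875 = 10794.875.
DWL = ½ × 26 × (415.1875 − 312.8125) = 1330.875; fraction = 1330.875 / 10794.875 = 9/73.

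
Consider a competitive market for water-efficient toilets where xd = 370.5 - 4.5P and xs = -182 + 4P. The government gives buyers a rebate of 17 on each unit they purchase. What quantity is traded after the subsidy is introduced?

x' = 114

Pre-subsidy: 370.5 - 4.5P = -182 + 4P gives P* = 65, x* = 78.
With the rebate, buyers effectively pay Pb = Ps − 17, where Ps is the price sellers receive.
Demand in terms of Ps becomes xd = 370.5 − 4.5(Ps − 17) = 447 - 4.5Ps. Setting this equal to supply: 447 - 4.5Ps = -182 + 4Ps, so Ps = 74.
Buyers pay Pb = 74 − 17 = 57; x' = -182 + 4·74 = 114.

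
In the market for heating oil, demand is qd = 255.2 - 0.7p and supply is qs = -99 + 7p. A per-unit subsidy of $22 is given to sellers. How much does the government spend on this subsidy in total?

Pre-subsidy: 255.2 - 0.7p = -99 + 7p gives p* = 46, q* = 223.
With the subsidy, sellers receive ps = pb + 22 for each unit, where pb is the price buyers pay.
Supply in terms of pb becomes qs = -99 + 7(pb + 22) = 55 + 7pb. Setting this equal to demand: 255.2 - 0.7pb = 55 + 7pb, so pb = 26.
Sellers receive ps = 26 + 22 = 48; q' = 255.2 − 0.7·26 = 237.
Government outlay = subsidy × quantity = 22 × 237 = 5214.

Government cost = $5214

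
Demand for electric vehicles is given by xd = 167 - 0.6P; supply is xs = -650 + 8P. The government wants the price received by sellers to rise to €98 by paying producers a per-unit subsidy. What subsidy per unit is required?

Required subsidy s = €43 per unit

At a seller price of 98, quantity supplied is -650 + 8·98 = 134.
Buyers absorb 134 only when they pay Pb with 167 − 0.6·Pb = 134, i.e. Pb = 55.
s = Ps − Pb = 98 − 55 = 43.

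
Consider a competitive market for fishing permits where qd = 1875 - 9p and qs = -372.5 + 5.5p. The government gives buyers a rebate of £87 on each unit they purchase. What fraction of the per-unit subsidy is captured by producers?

Pre-subsidy: 1875 - 9p = -372.5 + 5.5p gives p* = 155, q* = 480.
With the rebate, buyers effectively pay pb = ps − 87, where ps is the price sellers receive.
Demand in terms of ps becomes qd = 1875 − 9(ps − 87) = 2658 - 9ps. Setting this equal to supply: 2658 - 9ps = -372.5 + 5.5ps, so ps = 209.
Buyers pay pb = 209 − 87 = 122; q' = -372.5 + 5.5·209 = 777.
Buyers' price falls by p* − pb = 155 − 122 = 33; sellers' price rises by ps − p* = 209 − 155 = 54.
So producers capture 54/87 = 18/29 of each unit of subsidy.

Producer share = 18/29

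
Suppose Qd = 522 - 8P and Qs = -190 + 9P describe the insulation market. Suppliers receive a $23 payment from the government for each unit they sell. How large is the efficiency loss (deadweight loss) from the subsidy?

Deadweight loss = 19044/17

Pre-subsidy: 522 - 8P = -190 + 9P gives P* = 712/17, Q* = 3178/17.
With the subsidy, sellers receive Ps = Pb + 23 for each unit, where Pb is the price buyers pay.
Supply in terms of Pb becomes Qs = -190 + 9(Pb + 23) = 17 + 9Pb. Setting this equal to demand: 522 - 8Pb = 17 + 9Pb, so Pb = 505/17.
Sellers receive Ps = 505/17 + 23 = 896/17; Q' = 522 − 8·(505/17) = 4834/17.
The subsidy expands output by 4834/17 − 3178/17 = 1656/17 past the efficient level; on those units the gap between marginal cost and willingness to pay runs from 0 up to 23.
DWL = ½ × 23 × 1656/17 = 19044/17.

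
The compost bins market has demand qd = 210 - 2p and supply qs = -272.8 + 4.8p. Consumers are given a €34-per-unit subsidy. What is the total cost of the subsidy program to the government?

Pre-subsidy: 210 - 2p = -272.8 + 4.8p gives p* = 71, q* = 68.
With the rebate, buyers effectively pay pb = ps − 34, where ps is the price sellers receive.
Demand in terms of ps becomes qd = 210 − 2(ps − 34) = 278 - 2ps. Setting this equal to supply: 278 - 2ps = -272.8 + 4.8ps, so ps = 81.
Buyers pay pb = 81 − 34 = 47; q' = -272.8 + 4.8·81 = 116.
Government outlay = subsidy × quantity = 34 × 116 = 3944.

Government cost = €3944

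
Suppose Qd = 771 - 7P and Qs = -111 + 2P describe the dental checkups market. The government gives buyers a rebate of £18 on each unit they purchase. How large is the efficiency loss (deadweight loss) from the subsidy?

Pre-subsidy: 771 - 7P = -111 + 2P gives P* = 98, Q* = 85.
With the rebate, buyers effectively pay Pb = Ps − 18, where Ps is the price sellers receive.
Demand in terms of Ps becomes Qd = 771 − 7(Ps − 18) = 897 - 7Ps. Setting this equal to supply: 897 - 7Ps = -111 + 2Ps, so Ps = 112.
Buyers pay Pb = 112 − 18 = 94; Q' = -111 + 2·112 = 113.
The subsidy expands output by 113 − 85 = 28 past the efficient level; on those units the gap between marginal cost and willingness to pay runs from 0 up to 18.
DWL = ½ × 18 × 28 = 252.

Deadweight loss = £252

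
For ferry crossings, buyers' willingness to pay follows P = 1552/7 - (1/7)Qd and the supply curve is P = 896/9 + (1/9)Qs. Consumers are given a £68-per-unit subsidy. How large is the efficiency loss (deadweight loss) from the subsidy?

Deadweight loss = £9103.5

Pre-subsidy: 1552/7 - (1/7)Q = 896/9 + (1/9)Q gives Q* = 481 and P* = 153.
With the rebate, buyers effectively pay Pb = Ps − 68, where Ps is the price sellers receive.
On the curves, Pb = 1552/7 - (1/7)Q and Ps = 896/9 + (1/9)Q; the wedge Ps − Pb = 68 gives 896/9 + (1/9)Q − (1552/7 - (1/7)Q) = 68, so Q' = 748.75.
Then Pb = 1552/7 − (1/7)·748.75 = 114.75 and Ps = 896/9 + (1/9)·748.75 = 182.75.
The subsidy expands output by 748.75 − 481 = 267.75 past the efficient level; on those units the gap between marginal cost and willingness to pay runs from 0 up to 68.
DWL = ½ × 68 × 267.75 = 9103.5.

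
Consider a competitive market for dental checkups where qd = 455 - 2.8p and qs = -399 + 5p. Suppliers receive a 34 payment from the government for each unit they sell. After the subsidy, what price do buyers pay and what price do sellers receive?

Buyers pay 1140/13; sellers receive 1582/13

Pre-subsidy: 455 - 2.8p = -399 + 5p gives p* = 4270/39, q* = 5789/39.
With the subsidy, sellers receive ps = pb + 34 for each unit, where pb is the price buyers pay.
Supply in terms of pb becomes qs = -399 + 5(pb + 34) = -229 + 5pb. Setting this equal to demand: 455 - 2.8pb = -229 + 5pb, so pb = 1140/13.
Sellers receive ps = 1140/13 + 34 = 1582/13; q' = 455 − 2.8·(1140/13) = 2723/13.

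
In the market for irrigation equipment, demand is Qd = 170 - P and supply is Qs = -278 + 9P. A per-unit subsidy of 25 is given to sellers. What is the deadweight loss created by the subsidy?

Deadweight loss = 281.25

Pre-subsidy: 170 - P = -278 + 9P gives P* = 44.8, Q* = 125.2.
With the subsidy, sellers receive Ps = Pb + 25 for each unit, where Pb is the price buyers pay.
Supply in terms of Pb becomes Qs = -278 + 9(Pb + 25) = -53 + 9Pb. Setting this equal to demand: 170 - Pb = -53 + 9Pb, so Pb = 22.3.
Sellers receive Ps = 22.3 + 25 = 47.3; Q' = 170 − 1·22.3 = 147.7.
The subsidy expands output by 147.7 − 125.2 = 22.5 past the efficient level; on those units the gap between marginal cost and willingness to pay runs from 0 up to 25.
DWL = ½ × 25 × 22.5 = 281.25.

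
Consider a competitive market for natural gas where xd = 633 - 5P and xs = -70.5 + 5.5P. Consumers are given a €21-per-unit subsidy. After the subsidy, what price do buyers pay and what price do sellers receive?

Pre-subsidy: 633 - 5P = -70.5 + 5.5P gives P* = 67, x* = 298.
With the rebate, buyers effectively pay Pb = Ps − 21, where Ps is the price sellers receive.
Demand in terms of Ps becomes xd = 633 − 5(Ps − 21) = 738 - 5Ps. Setting this equal to supply: 738 - 5Ps = -70.5 + 5.5Ps, so Ps = 77.
Buyers pay Pb = 77 − 21 = 56; x' = -70.5 + 5.5·77 = 353.

Buyers pay €56; sellers receive €77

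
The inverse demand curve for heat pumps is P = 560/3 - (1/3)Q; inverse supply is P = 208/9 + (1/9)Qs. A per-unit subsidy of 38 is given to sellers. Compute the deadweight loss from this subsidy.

Pre-subsidy: 560/3 - (1/3)Q = 208/9 + (1/9)Q gives Q* = 368 and P* = 64.
With the subsidy, sellers receive Ps = Pb + 38 for each unit, where Pb is the price buyers pay.
On the curves, Pb = 560/3 - (1/3)Q and Ps = 208/9 + (1/9)Q; the wedge Ps − Pb = 38 gives 208/9 + (1/9)Q − (560/3 - (1/3)Q) = 38, so Q' = 453.5.
Then Pb = 560/3 − (1/3)·453.5 = 35.5 and Ps = 208/9 + (1/9)·453.5 = 73.5.
The subsidy expands output by 453.5 − 368 = 85.5 past the efficient level; on those units the gap between marginal cost and willingness to pay runs from 0 up to 38.
DWL = ½ × 38 × 85.5 = 1624.5.

Deadweight loss = 1624.5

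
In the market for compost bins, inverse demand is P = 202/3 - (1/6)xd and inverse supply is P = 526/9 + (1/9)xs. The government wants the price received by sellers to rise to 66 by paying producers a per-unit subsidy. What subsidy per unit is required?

At a seller price of 66, quantity supplied is -526 + 9·66 = 68.
Buyers absorb 68 only when they pay Pb = 202/3 − (1/6)·68 = 56.
s = Ps − Pb = 66 − 56 = 10.

Required subsidy s = 10 per unit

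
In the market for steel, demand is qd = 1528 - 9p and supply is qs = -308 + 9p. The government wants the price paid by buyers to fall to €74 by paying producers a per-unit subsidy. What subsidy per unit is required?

At a buyer price of 74, quantity demanded is 1528 − 9·74 = 862.
Sellers supply 862 only when they receive ps with -308 + 9·ps = 862, i.e. ps = 130.
s = ps − pb = 130 − 74 = 56.

Required subsidy s = €56 per unit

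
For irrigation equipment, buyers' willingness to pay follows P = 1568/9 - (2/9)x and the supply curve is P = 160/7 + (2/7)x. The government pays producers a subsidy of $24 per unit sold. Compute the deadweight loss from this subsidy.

Deadweight loss = $567

Pre-subsidy: 1568/9 - (2/9)x = 160/7 + (2/7)x gives x* = 298 and P* = 108.
With the subsidy, sellers receive Ps = Pb + 24 for each unit, where Pb is the price buyers pay.
On the curves, Pb = 1568/9 - (2/9)x and Ps = 160/7 + (2/7)x; the wedge Ps − Pb = 24 gives 160/7 + (2/7)x − (1568/9 - (2/9)x) = 24, so x' = 345.25.
Then Pb = 1568/9 − (2/9)·345.25 = 97.5 and Ps = 160/7 + (2/7)·345.25 = 121.5.
The subsidy expands output by 345.25 − 298 = 47.25 past the efficient level; on those units the gap between marginal cost and willingness to pay runs from 0 up to 24.
DWL = ½ × 24 × 47.25 = 567.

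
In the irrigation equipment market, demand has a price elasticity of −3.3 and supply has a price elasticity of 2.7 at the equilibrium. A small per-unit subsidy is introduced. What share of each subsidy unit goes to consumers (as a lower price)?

For a small subsidy around the equilibrium, the benefit split depends on the relative slopes, which at a point are proportional to the elasticities.
Buyer share = εs/(εs + |εd|) = 2.7/(2.7 + 3.3) = 0.45; seller share = |εd|/(εs + |εd|) = 0.55.

Consumer share = 0.45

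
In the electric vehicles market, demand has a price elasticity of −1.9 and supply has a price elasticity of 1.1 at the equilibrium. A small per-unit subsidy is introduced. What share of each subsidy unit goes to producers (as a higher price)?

Producer share = 19/30

For a small subsidy around the equilibrium, the benefit split depends on the relative slopes, which at a point are proportional to the elasticities.
Buyer share = εs/(εs + |εd|) = 1.1/(1.1 + 1.9) = 11/30; seller share = |εd|/(εs + |εd|) = 19/30.
So producers capture 19/30 of the subsidy.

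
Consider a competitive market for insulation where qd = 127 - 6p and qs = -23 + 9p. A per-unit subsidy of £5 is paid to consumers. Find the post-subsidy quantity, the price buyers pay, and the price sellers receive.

q' = 85; buyers pay £7; sellers receive £12

Pre-subsidy: 127 - 6p = -23 + 9p gives p* = 10, q* = 67.
With the rebate, buyers effectively pay pb = ps − 5, where ps is the price sellers receive.
Demand in terms of ps becomes qd = 127 − 6(ps − 5) = 157 - 6ps. Setting this equal to supply: 157 - 6ps = -23 + 9ps, so ps = 12.
Buyers pay pb = 12 − 5 = 7; q' = -23 + 9·12 = 85.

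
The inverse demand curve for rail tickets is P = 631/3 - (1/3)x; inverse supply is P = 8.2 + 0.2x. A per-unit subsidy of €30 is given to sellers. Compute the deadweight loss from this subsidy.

Pre-subsidy: 631/3 - (1/3)x = 8.2 + 0.2x gives x* = 379 and P* = 84.
With the subsidy, sellers receive Ps = Pb + 30 for each unit, where Pb is the price buyers pay.
On the curves, Pb = 631/3 - (1/3)x and Ps = 8.2 + 0.2x; the wedge Ps − Pb = 30 gives 8.2 + 0.2x − (631/3 - (1/3)x) = 30, so x' = 435.25.
Then Pb = 631/3 − (1/3)·435.25 = 65.25 and Ps = 8.2 + 0.2·435.25 = 95.25.
The subsidy expands output by 435.25 − 379 = 56.25 past the efficient level; on those units the gap between marginal cost and willingness to pay runs from 0 up to 30.
DWL = ½ × 30 × 56.25 = 843.75.

Deadweight loss = €843.75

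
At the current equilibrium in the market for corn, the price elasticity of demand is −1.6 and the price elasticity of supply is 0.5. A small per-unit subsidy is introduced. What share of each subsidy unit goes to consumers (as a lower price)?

For a small subsidy around the equilibrium, the benefit split depends on the relative slopes, which at a point are proportional to the elasticities.
Buyer share = εs/(εs + |εd|) = 0.5/(0.5 + 1.6) = 5/21; seller share = |εd|/(εs + |εd|) = 16/21.

Consumer share = 5/21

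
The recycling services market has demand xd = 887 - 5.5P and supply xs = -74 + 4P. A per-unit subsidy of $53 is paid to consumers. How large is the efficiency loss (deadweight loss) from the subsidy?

Pre-subsidy: 887 - 5.5P = -74 + 4P gives P* = 1922/19, x* = 6282/19.
With the rebate, buyers effectively pay Pb = Ps − 53, where Ps is the price sellers receive.
Demand in terms of Ps becomes xd = 887 − 5.5(Ps − 53) = 1178.5 - 5.5Ps. Setting this equal to supply: 1178.5 - 5.5Ps = -74 + 4Ps, so Ps = 2505/19.
Buyers pay Pb = 2505/19 − 53 = 1498/19; x' = -74 + 4·(2505/19) = 8614/19.
The subsidy expands output by 8614/19 − 6282/19 = 2332/19 past the efficient level; on those units the gap between marginal cost and willingness to pay runs from 0 up to 53.
DWL = ½ × 53 × 2332/19 = 61798/19.

Deadweight loss = 61798/19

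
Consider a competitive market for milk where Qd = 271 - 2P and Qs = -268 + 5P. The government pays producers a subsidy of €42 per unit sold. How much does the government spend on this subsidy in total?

Pre-subsidy: 271 - 2P = -268 + 5P gives P* = 77, Q* = 117.
With the subsidy, sellers receive Ps = Pb + 42 for each unit, where Pb is the price buyers pay.
Supply in terms of Pb becomes Qs = -268 + 5(Pb + 42) = -58 + 5Pb. Setting this equal to demand: 271 - 2Pb = -58 + 5Pb, so Pb = 47.
Sellers receive Ps = 47 + 42 = 89; Q' = 271 − 2·47 = 177.
Government outlay = subsidy × quantity = 42 × 177 = 7434.

Government cost = €7434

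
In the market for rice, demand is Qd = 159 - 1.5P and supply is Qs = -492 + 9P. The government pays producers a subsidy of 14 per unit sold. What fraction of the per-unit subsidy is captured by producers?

Producer share = 1/7

Pre-subsidy: 159 - 1.5P = -492 + 9P gives P* = 62, Q* = 66.
With the subsidy, sellers receive Ps = Pb + 14 for each unit, where Pb is the price buyers pay.
Supply in terms of Pb becomes Qs = -492 + 9(Pb + 14) = -366 + 9Pb. Setting this equal to demand: 159 - 1.5Pb = -366 + 9Pb, so Pb = 50.
Sellers receive Ps = 50 + 14 = 64; Q' = 159 − 1.5·50 = 84.
Buyers' price falls by P* − Pb = 62 − 50 = 12; sellers' price rises by Ps − P* = 64 − 62 = 2.
So producers capture 2/14 = 1/7 of each unit of subsidy.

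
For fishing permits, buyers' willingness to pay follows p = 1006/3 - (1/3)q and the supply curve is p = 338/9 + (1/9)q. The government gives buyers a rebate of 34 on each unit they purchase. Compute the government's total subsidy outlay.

Pre-subsidy: 1006/3 - (1/3)q = 338/9 + (1/9)q gives q* = 670 and p* = 112.
With the rebate, buyers effectively pay pb = ps − 34, where ps is the price sellers receive.
On the curves, pb = 1006/3 - (1/3)q and ps = 338/9 + (1/9)q; the wedge ps − pb = 34 gives 338/9 + (1/9)q − (1006/3 - (1/3)q) = 34, so q' = 746.5.
Then pb = 1006/3 − (1/3)·746.5 = 86.5 and ps = 338/9 + (1/9)·746.5 = 120.5.
Government outlay = subsidy × quantity = 34 × 746.5 = 25381.

Government cost = 25381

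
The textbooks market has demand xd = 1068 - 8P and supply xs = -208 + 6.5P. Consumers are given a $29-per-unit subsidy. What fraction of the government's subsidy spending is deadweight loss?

Pre-subsidy: 1068 - 8P = -208 + 6.5P gives P* = 88, x* = 364.
With the rebate, buyers effectively pay Pb = Ps − 29, where Ps is the price sellers receive.
Demand in terms of Ps becomes xd = 1068 − 8(Ps − 29) = 1300 - 8Ps. Setting this equal to supply: 1300 - 8Ps = -208 + 6.5Ps, so Ps = 104.
Buyers pay Pb = 104 − 29 = 75; x' = -208 + 6.5·104 = 468.
ΔCS = ½(364 + 468)(88 − 75) = 5408; ΔPS = ½(364 + 468)(104 − 88) = 6656.
Government spending = 29 × 468 = 13572.
DWL = ½ × 29 × (468 − 364) = 1508; fraction = 1508 / 13572 = 1/9.

DWL / government spending = 1/9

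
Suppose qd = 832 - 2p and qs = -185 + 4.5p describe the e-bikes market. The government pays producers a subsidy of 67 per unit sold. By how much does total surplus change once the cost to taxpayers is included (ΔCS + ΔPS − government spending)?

Net change in total surplus = -40401/13

Pre-subsidy: 832 - 2p = -185 + 4.5p gives p* = 2034/13, q* = 6748/13.
With the subsidy, sellers receive ps = pb + 67 for each unit, where pb is the price buyers pay.
Supply in terms of pb becomes qs = -185 + 4.5(pb + 67) = 116.5 + 4.5pb. Setting this equal to demand: 832 - 2pb = 116.5 + 4.5pb, so pb = 1431/13.
Sellers receive ps = 1431/13 + 67 = 2302/13; q' = 832 − 2·(1431/13) = 7954/13.
ΔCS = ½(6748/13 + 7954/13)(2034/13 − 1431/13) = 4432653/169; ΔPS = ½(6748/13 + 7954/13)(2302/13 − 2034/13) = 1970068/169.
Government spending = 67 × 7954/13 = 532918/13.
Net change = 4432653/169 + 1970068/169 − 532918/13 = -40401/13. The loss equals the DWL triangle ½·67·1206/13.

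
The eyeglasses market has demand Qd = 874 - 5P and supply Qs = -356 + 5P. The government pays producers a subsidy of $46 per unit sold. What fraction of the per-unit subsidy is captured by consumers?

Pre-subsidy: 874 - 5P = -356 + 5P gives P* = 123, Q* = 259.
With the subsidy, sellers receive Ps = Pb + 46 for each unit, where Pb is the price buyers pay.
Supply in terms of Pb becomes Qs = -356 + 5(Pb + 46) = -126 + 5Pb. Setting this equal to demand: 874 - 5Pb = -126 + 5Pb, so Pb = 100.
Sellers receive Ps = 100 + 46 = 146; Q' = 874 − 5·100 = 374.
Buyers' price falls by P* − Pb = 123 − 100 = 23; sellers' price rises by Ps − P* = 146 − 123 = 23.
So consumers capture 23/46 = 0.5 of each unit of subsidy.

Consumer share = 0.5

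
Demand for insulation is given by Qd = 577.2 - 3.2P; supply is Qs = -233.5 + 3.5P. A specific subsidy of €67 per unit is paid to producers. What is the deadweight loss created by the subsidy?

Pre-subsidy: 577.2 - 3.2P = -233.5 + 3.5P gives P* = 121, Q* = 190.
With the subsidy, sellers receive Ps = Pb + 67 for each unit, where Pb is the price buyers pay.
Supply in terms of Pb becomes Qs = -233.5 + 3.5(Pb + 67) = 1 + 3.5Pb. Setting this equal to demand: 577.2 - 3.2Pb = 1 + 3.5Pb, so Pb = 86.
Sellers receive Ps = 86 + 67 = 153; Q' = 577.2 − 3.2·86 = 302.
The subsidy expands output by 302 − 190 = 112 past the efficient level; on those units the gap between marginal cost and willingness to pay runs from 0 up to 67.
DWL = ½ × 67 × 112 = 3752.

Deadweight loss = €3752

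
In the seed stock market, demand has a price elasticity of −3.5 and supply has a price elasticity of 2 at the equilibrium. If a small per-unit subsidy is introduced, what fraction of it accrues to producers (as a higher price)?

Producer share = 7/11

For a small subsidy around the equilibrium, the benefit split depends on the relative slopes, which at a point are proportional to the elasticities.
Buyer share = εs/(εs + |εd|) = 2/(2 + 3.5) = 4/11; seller share = |εd|/(εs + |εd|) = 7/11.
So producers capture 7/11 of the subsidy.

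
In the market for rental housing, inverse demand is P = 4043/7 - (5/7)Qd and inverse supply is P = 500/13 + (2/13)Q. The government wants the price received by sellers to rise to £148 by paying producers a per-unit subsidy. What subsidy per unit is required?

Required subsidy s = £79 per unit

At a seller price of 148, quantity supplied is -250 + 6.5·148 = 712.
Buyers absorb 712 only when they pay Pb = 4043/7 − (5/7)·712 = 69.
s = Ps − Pb = 148 − 69 = 79.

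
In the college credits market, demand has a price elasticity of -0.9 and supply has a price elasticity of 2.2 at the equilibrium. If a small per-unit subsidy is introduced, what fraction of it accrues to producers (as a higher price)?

Producer share = 9/31

For a small subsidy around the equilibrium, the benefit split depends on the relative slopes, which at a point are proportional to the elasticities.
Buyer share = εs/(εs + |εd|) = 2.2/(2.2 + 0.9) = 22/31; seller share = |εd|/(εs + |εd|) = 9/31.
So producers capture 9/31 of the subsidy.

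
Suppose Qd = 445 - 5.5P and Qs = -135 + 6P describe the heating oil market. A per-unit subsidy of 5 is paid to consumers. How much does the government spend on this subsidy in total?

Pre-subsidy: 445 - 5.5P = -135 + 6P gives P* = 1160/23, Q* = 3855/23.
With the rebate, buyers effectively pay Pb = Ps − 5, where Ps is the price sellers receive.
Demand in terms of Ps becomes Qd = 445 − 5.5(Ps − 5) = 472.5 - 5.5Ps. Setting this equal to supply: 472.5 - 5.5Ps = -135 + 6Ps, so Ps = 1215/23.
Buyers pay Pb = 1215/23 − 5 = 1100/23; Q' = -135 + 6·(1215/23) = 4185/23.
Government outlay = subsidy × quantity = 5 × 4185/23 = 20925/23.

Government cost = 20925/23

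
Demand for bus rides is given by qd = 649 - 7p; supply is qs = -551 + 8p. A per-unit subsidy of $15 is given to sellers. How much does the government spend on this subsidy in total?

Pre-subsidy: 649 - 7p = -551 + 8p gives p* = 80, q* = 89.
With the subsidy, sellers receive ps = pb + 15 for each unit, where pb is the price buyers pay.
Supply in terms of pb becomes qs = -551 + 8(pb + 15) = -431 + 8pb. Setting this equal to demand: 649 - 7pb = -431 + 8pb, so pb = 72.
Sellers receive ps = 72 + 15 = 87; q' = 649 − 7·72 = 145.
Government outlay = subsidy × quantity = 15 × 145 = 2175.

Government cost = $2175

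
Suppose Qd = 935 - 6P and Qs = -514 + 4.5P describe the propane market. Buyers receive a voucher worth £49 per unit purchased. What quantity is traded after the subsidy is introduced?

Q' = 233

Pre-subsidy: 935 - 6P = -514 + 4.5P gives P* = 138, Q* = 107.
With the rebate, buyers effectively pay Pb = Ps − 49, where Ps is the price sellers receive.
Demand in terms of Ps becomes Qd = 935 − 6(Ps − 49) = 1229 - 6Ps. Setting this equal to supply: 1229 - 6Ps = -514 + 4.5Ps, so Ps = 166.
Buyers pay Pb = 166 − 49 = 117; Q' = -514 + 4.5·166 = 233.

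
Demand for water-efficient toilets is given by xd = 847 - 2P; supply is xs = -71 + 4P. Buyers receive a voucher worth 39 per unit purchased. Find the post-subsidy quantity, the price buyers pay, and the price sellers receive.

Pre-subsidy: 847 - 2P = -71 + 4P gives P* = 153, x* = 541.
With the rebate, buyers effectively pay Pb = Ps − 39, where Ps is the price sellers receive.
Demand in terms of Ps becomes xd = 847 − 2(Ps − 39) = 925 - 2Ps. Setting this equal to supply: 925 - 2Ps = -71 + 4Ps, so Ps = 166.
Buyers pay Pb = 166 − 39 = 127; x' = -71 + 4·166 = 593.

x' = 593; buyers pay 127; sellers receive 166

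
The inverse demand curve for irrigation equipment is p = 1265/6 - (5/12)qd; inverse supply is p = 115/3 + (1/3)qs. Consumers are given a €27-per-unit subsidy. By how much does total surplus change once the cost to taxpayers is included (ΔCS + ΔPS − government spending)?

Pre-subsidy: 1265/6 - (5/12)q = 115/3 + (1/3)q gives q* = 230 and p* = 115.
With the rebate, buyers effectively pay pb = ps − 27, where ps is the price sellers receive.
On the curves, pb = 1265/6 - (5/12)q and ps = 115/3 + (1/3)q; the wedge ps − pb = 27 gives 115/3 + (1/3)q − (1265/6 - (5/12)q) = 27, so q' = 266.
Then pb = 1265/6 − (5/12)·266 = 100 and ps = 115/3 + (1/3)·266 = 127.
ΔCS = ½(230 + 266)(115 − 100) = 3720; ΔPS = ½(230 + 266)(127 − 115) = 2976.
Government spending = 27 × 266 = 7182.
Net change = 3720 + 2976 − 7182 = -486. The loss equals the DWL triangle ½·27·36.

Net change in total surplus = -€486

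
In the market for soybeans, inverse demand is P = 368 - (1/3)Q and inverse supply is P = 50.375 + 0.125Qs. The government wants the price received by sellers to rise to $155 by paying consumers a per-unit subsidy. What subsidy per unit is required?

Required subsidy s = $66 per unit

At a seller price of 155, quantity supplied is -403 + 8·155 = 837.
Buyers absorb 837 only when they pay Pb = 368 − (1/3)·837 = 89.
s = Ps − Pb = 155 − 89 = 66.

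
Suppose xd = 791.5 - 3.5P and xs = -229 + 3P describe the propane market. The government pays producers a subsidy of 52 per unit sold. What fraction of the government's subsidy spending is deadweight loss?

DWL / government spending = 21/163

Pre-subsidy: 791.5 - 3.5P = -229 + 3P gives P* = 157, x* = 242.
With the subsidy, sellers receive Ps = Pb + 52 for each unit, where Pb is the price buyers pay.
Supply in terms of Pb becomes xs = -229 + 3(Pb + 52) = -73 + 3Pb. Setting this equal to demand: 791.5 - 3.5Pb = -73 + 3Pb, so Pb = 133.
Sellers receive Ps = 133 + 52 = 185; x' = 791.5 − 3.5·133 = 326.
ΔCS = ½(242 + 326)(157 − 133) = 6816; ΔPS = ½(242 + 326)(185 − 157) = 7952.
Government spending = 52 × 326 = 16952.
DWL = ½ × 52 × (326 − 242) = 2184; fraction = 2184 / 16952 = 21/163.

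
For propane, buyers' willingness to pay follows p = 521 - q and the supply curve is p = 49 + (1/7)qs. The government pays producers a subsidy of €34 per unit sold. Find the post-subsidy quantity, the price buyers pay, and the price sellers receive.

q' = 442.75; buyers pay €78.25; sellers receive €112.25

Pre-subsidy: 521 - q = 49 + (1/7)q gives q* = 413 and p* = 108.
With the subsidy, sellers receive ps = pb + 34 for each unit, where pb is the price buyers pay.
On the curves, pb = 521 - q and ps = 49 + (1/7)q; the wedge ps − pb = 34 gives 49 + (1/7)q − (521 - q) = 34, so q' = 442.75.
Then pb = 521 − 1·442.75 = 78.25 and ps = 49 + (1/7)·442.75 = 112.25.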